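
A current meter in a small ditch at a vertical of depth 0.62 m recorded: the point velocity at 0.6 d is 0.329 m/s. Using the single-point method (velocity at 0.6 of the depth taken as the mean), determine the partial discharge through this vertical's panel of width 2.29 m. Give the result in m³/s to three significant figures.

v̄ = v₀.₆ = 0.329 m/s
q = v̄ × d × w = 0.3290 × 0.62 × 2.29 = 0.4671 m³/s

0.467 m³/s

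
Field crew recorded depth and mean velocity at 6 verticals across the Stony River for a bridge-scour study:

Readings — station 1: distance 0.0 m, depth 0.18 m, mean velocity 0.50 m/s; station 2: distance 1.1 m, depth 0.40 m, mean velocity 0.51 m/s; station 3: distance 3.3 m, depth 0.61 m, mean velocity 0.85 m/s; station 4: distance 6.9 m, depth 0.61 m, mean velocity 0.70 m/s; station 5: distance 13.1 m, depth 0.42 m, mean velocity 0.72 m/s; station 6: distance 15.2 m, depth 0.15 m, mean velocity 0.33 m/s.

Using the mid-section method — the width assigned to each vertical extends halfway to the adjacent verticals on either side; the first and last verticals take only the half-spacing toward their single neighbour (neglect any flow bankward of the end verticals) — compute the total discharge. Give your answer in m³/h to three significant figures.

w_1 = (1.1 − 0.0)/2 = 0.55 m; q_1 = 0.50 × 0.18 × 0.55 = 0.04950 m³/s
w_2 = (3.3 − 0.0)/2 = 1.65 m; q_2 = 0.51 × 0.40 × 1.65 = 0.3366 m³/s
w_3 = (6.9 − 1.1)/2 = 2.9 m; q_3 = 0.85 × 0.61 × 2.9 = 1.504 m³/s
w_4 = (13.1 − 3.3)/2 = 4.9 m; q_4 = 0.70 × 0.61 × 4.9 = 2.092 m³/s
w_5 = (15.2 − 6.9)/2 = 4.15 m; q_5 = 0.72 × 0.42 × 4.15 = 1.255 m³/s
w_6 = (15.2 − 13.1)/2 = 1.05 m; q_6 = 0.33 × 0.15 × 1.05 = 0.05198 m³/s
Q = Σ qᵢ = 5.289 m³/s
= 5.289 × 3600 = 19040 m³/h

19000 m³/h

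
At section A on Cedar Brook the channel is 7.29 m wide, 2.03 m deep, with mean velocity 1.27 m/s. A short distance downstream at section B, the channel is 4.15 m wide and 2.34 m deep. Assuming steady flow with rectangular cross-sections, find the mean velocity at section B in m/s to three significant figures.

Q = A₁V₁ = (7.29×2.03) × 1.27 = 18.79 m³/s
A₂ = 4.15 × 2.34 = 9.711 m²
V₂ = Q/A₂ = 18.79/9.711 = 1.935 m/s

1.94 m/s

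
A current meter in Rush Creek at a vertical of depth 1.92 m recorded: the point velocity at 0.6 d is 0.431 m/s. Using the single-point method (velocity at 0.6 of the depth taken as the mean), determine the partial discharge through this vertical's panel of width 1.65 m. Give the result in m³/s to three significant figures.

1.37 m³/s

v̄ = v₀.₆ = 0.431 m/s
q = v̄ × d × w = 0.4310 × 1.92 × 1.65 = 1.365 m³/s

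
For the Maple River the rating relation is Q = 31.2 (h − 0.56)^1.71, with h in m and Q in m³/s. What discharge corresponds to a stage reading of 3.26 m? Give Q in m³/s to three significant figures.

171 m³/s

Q = 31.2 × (3.26 − 0.56)^1.71 = 31.2 × 2.7^1.71 = 170.5 m³/s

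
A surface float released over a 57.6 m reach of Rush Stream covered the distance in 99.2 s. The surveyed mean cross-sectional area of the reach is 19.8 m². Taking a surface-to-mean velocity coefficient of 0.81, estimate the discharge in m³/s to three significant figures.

v_surface = L / t̄ = 57.6 / 99.2 = 0.5806 m/s
v_mean = 0.81 × 0.5806 = 0.4703 m/s
Q = A × v_mean = 19.8 × 0.4703 = 9.312 m³/s

9.31 m³/s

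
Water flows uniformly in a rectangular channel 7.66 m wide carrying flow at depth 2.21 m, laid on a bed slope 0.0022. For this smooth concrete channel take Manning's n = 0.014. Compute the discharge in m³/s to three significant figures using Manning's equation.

A = b·y = 7.66 × 2.21 = 16.93 m²
P = b + 2y = 7.66 + 2×2.21 = 12.08 m
R = A/P = 16.93/12.08 = 1.401 m
Q = (1/n)·A·R^(2/3)·S^(1/2) = (1/0.014) × 16.93 × 1.401^(2/3) × 0.0022^(1/2) = 71.02 m³/s

71.0 m³/s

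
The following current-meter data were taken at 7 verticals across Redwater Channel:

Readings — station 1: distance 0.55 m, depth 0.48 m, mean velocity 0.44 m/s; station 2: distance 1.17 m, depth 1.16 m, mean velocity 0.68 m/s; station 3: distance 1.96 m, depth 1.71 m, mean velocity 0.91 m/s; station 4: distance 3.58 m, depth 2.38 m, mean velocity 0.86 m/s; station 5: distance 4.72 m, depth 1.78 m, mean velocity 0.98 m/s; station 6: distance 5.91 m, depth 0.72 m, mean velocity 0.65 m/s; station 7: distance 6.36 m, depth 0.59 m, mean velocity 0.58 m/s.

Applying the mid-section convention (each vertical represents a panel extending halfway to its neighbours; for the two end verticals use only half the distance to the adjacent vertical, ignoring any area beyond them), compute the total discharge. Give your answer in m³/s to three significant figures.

7.81 m³/s

w_1 = (1.17 − 0.55)/2 = 0.31 m; q_1 = 0.44 × 0.48 × 0.31 = 0.06547 m³/s
w_2 = (1.96 − 0.55)/2 = 0.705 m; q_2 = 0.68 × 1.16 × 0.705 = 0.5561 m³/s
w_3 = (3.58 − 1.17)/2 = 1.205 m; q_3 = 0.91 × 1.71 × 1.205 = 1.875 m³/s
w_4 = (4.72 − 1.96)/2 = 1.38 m; q_4 = 0.86 × 2.38 × 1.38 = 2.825 m³/s
w_5 = (5.91 − 3.58)/2 = 1.165 m; q_5 = 0.98 × 1.78 × 1.165 = 2.032 m³/s
w_6 = (6.36 − 4.72)/2 = 0.82 m; q_6 = 0.65 × 0.72 × 0.82 = 0.3838 m³/s
w_7 = (6.36 − 5.91)/2 = 0.225 m; q_7 = 0.58 × 0.59 × 0.225 = 0.07700 m³/s
Q = Σ qᵢ = 7.814 m³/s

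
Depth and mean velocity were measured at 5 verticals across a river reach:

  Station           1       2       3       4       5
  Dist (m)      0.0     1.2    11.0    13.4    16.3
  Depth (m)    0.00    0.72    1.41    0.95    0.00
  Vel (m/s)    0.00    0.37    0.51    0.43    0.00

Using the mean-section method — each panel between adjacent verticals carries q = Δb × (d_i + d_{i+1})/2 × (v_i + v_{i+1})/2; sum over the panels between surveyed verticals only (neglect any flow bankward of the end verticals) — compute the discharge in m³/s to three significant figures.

6.30 m³/s

Panel 1-2: Δb = 1.2 m, d̄ = (0.00+0.72)/2 = 0.36, v̄ = (0.00+0.37)/2 = 0.185 → q = 1.2×0.36×0.185 = 0.07992 m³/s
Panel 2-3: Δb = 9.8 m, d̄ = (0.72+1.41)/2 = 1.065, v̄ = (0.37+0.51)/2 = 0.44 → q = 9.8×1.065×0.44 = 4.592 m³/s
Panel 3-4: Δb = 2.4 m, d̄ = (1.41+0.95)/2 = 1.18, v̄ = (0.51+0.43)/2 = 0.47 → q = 2.4×1.18×0.47 = 1.331 m³/s
Panel 4-5: Δb = 2.9 m, d̄ = (0.95+0.00)/2 = 0.475, v̄ = (0.43+0.00)/2 = 0.215 → q = 2.9×0.475×0.215 = 0.2962 m³/s
Q = Σ q = 6.299 m³/s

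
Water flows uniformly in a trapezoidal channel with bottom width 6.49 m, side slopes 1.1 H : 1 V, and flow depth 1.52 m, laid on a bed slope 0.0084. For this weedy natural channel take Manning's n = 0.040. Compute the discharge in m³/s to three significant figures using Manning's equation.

A = (b + z·y)·y = (6.49 + 1.1×1.52)×1.52 = 12.41 m²
P = b + 2y√(1+z²) = 6.49 + 2×1.52×√(1+1.1²) = 11.01 m
R = A/P = 12.41/11.01 = 1.127 m
Q = (1/n)·A·R^(2/3)·S^(1/2) = (1/0.040) × 12.41 × 1.127^(2/3) × 0.0084^(1/2) = 30.78 m³/s

30.8 m³/s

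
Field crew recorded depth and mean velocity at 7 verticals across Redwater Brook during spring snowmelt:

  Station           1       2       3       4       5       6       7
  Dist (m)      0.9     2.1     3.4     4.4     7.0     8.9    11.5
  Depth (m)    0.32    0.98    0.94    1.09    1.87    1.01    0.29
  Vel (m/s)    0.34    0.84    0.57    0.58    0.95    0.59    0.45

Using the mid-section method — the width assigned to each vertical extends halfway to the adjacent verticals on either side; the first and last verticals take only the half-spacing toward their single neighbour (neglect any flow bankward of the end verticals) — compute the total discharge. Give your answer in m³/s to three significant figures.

8.36 m³/s

w_1 = (2.1 − 0.9)/2 = 0.6 m; q_1 = 0.34 × 0.32 × 0.6 = 0.06528 m³/s
w_2 = (3.4 − 0.9)/2 = 1.25 m; q_2 = 0.84 × 0.98 × 1.25 = 1.029 m³/s
w_3 = (4.4 − 2.1)/2 = 1.15 m; q_3 = 0.57 × 0.94 × 1.15 = 0.6162 m³/s
w_4 = (7.0 − 3.4)/2 = 1.8 m; q_4 = 0.58 × 1.09 × 1.8 = 1.138 m³/s
w_5 = (8.9 − 4.4)/2 = 2.25 m; q_5 = 0.95 × 1.87 × 2.25 = 3.997 m³/s
w_6 = (11.5 − 7.0)/2 = 2.25 m; q_6 = 0.59 × 1.01 × 2.25 = 1.341 m³/s
w_7 = (11.5 − 8.9)/2 = 1.3 m; q_7 = 0.45 × 0.29 × 1.3 = 0.1697 m³/s
Q = Σ qᵢ = 8.356 m³/s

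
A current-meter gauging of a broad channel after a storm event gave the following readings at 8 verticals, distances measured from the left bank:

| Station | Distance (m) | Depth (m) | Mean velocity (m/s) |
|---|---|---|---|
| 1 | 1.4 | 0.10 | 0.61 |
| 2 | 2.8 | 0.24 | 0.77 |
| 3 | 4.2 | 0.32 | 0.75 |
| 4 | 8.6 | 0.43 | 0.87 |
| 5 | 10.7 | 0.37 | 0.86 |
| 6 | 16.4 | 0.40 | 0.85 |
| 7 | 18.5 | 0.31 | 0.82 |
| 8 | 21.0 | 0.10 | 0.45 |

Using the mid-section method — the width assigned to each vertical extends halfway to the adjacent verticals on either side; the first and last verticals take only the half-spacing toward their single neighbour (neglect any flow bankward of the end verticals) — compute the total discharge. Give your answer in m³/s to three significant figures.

5.42 m³/s

w_1 = (2.8 − 1.4)/2 = 0.7 m; q_1 = 0.61 × 0.10 × 0.7 = 0.04270 m³/s
w_2 = (4.2 − 1.4)/2 = 1.4 m; q_2 = 0.77 × 0.24 × 1.4 = 0.2587 m³/s
w_3 = (8.6 − 2.8)/2 = 2.9 m; q_3 = 0.75 × 0.32 × 2.9 = 0.6960 m³/s
w_4 = (10.7 − 4.2)/2 = 3.25 m; q_4 = 0.87 × 0.43 × 3.25 = 1.216 m³/s
w_5 = (16.4 − 8.6)/2 = 3.9 m; q_5 = 0.86 × 0.37 × 3.9 = 1.241 m³/s
w_6 = (18.5 − 10.7)/2 = 3.9 m; q_6 = 0.85 × 0.40 × 3.9 = 1.326 m³/s
w_7 = (21.0 − 16.4)/2 = 2.3 m; q_7 = 0.82 × 0.31 × 2.3 = 0.5847 m³/s
w_8 = (21.0 − 18.5)/2 = 1.25 m; q_8 = 0.45 × 0.10 × 1.25 = 0.05625 m³/s
Q = Σ qᵢ = 5.421 m³/s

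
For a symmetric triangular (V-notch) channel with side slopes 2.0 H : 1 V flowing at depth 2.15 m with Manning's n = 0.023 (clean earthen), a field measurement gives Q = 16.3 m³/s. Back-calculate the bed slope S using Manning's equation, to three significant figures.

A = z·y² = 2.0×2.15² = 9.245 m²
P = 2y√(1+z²) = 2×2.15×√(1+2.0²) = 9.615 m
R = A/P = 9.245/9.615 = 0.9615 m
S = (Q·n / (1·A·R^(2/3)))² = (16.3×0.023 / (1×9.245×0.9742))² = 0.001733

0.00173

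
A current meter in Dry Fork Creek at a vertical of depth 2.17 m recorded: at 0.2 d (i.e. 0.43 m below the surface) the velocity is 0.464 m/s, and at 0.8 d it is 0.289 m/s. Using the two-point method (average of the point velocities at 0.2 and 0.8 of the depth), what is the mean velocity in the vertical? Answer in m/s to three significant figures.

v̄ = (0.464 + 0.289) / 2 = 0.3765 m/s

0.377 m/s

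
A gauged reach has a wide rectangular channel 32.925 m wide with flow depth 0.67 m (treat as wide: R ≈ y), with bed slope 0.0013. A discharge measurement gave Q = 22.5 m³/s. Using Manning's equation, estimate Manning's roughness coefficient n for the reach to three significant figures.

0.0271

A = b·y = 32.925 × 0.67 = 22.06 m²
Wide channel: R ≈ y = 0.67 m
n = (1/Q)·A·R^(2/3)·S^(1/2) = (1/22.5) × 22.06 × 0.7657 × 0.03606 = 0.02707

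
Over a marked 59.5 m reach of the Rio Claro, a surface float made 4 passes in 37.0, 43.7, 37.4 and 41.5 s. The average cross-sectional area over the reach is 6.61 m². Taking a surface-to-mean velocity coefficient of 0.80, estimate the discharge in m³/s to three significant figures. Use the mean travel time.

7.89 m³/s

t̄ = (37.0 + 43.7 + 37.4 + 41.5) / 4 = 39.9 s
v_surface = L / t̄ = 59.5 / 39.9 = 1.491 m/s
v_mean = 0.80 × 1.491 = 1.193 m/s
Q = A × v_mean = 6.61 × 1.193 = 7.886 m³/s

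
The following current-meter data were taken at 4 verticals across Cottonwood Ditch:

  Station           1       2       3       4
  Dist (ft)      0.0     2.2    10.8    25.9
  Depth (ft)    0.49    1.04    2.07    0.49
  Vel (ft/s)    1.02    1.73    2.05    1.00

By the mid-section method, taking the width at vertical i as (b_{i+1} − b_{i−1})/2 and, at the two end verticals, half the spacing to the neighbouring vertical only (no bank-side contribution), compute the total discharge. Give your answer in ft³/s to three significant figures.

64.3 ft³/s

w_1 = (2.2 − 0.0)/2 = 1.1 ft; q_1 = 1.02 × 0.49 × 1.1 = 0.5498 ft³/s
w_2 = (10.8 − 0.0)/2 = 5.4 ft; q_2 = 1.73 × 1.04 × 5.4 = 9.716 ft³/s
w_3 = (25.9 − 2.2)/2 = 11.85 ft; q_3 = 2.05 × 2.07 × 11.85 = 50.29 ft³/s
w_4 = (25.9 − 10.8)/2 = 7.55 ft; q_4 = 1.00 × 0.49 × 7.55 = 3.700 ft³/s
Q = Σ qᵢ = 64.25 ft³/s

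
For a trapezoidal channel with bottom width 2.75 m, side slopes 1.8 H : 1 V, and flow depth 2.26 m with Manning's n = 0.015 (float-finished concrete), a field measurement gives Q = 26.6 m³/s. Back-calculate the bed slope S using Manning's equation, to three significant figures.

0.000483

A = (b + z·y)·y = (2.75 + 1.8×2.26)×2.26 = 15.41 m²
P = b + 2y√(1+z²) = 2.75 + 2×2.26×√(1+1.8²) = 12.06 m
R = A/P = 15.41/12.06 = 1.278 m
S = (Q·n / (1·A·R^(2/3)))² = (26.6×0.015 / (1×15.41×1.178))² = 0.0004835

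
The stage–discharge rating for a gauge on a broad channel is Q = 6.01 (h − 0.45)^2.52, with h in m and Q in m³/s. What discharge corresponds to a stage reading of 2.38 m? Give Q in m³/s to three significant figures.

Q = 6.01 × (2.38 − 0.45)^2.52 = 6.01 × 1.93^2.52 = 31.51 m³/s

31.5 m³/s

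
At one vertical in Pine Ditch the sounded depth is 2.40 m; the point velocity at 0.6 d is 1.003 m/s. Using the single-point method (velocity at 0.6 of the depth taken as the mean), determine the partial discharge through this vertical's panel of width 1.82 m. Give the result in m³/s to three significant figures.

v̄ = v₀.₆ = 1.003 m/s
q = v̄ × d × w = 1.003 × 2.40 × 1.82 = 4.381 m³/s

4.38 m³/s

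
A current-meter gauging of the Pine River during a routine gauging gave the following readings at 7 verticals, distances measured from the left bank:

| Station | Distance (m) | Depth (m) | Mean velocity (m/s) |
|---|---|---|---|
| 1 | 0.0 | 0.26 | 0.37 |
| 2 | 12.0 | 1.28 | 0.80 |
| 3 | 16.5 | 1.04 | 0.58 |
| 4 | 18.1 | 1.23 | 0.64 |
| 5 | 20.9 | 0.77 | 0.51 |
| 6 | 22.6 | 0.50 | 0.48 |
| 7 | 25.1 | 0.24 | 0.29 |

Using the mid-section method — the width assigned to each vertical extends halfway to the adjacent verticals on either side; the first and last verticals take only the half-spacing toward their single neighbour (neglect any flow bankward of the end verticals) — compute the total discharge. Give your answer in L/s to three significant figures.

w_1 = (12.0 − 0.0)/2 = 6 m; q_1 = 0.37 × 0.26 × 6 = 0.5772 m³/s
w_2 = (16.5 − 0.0)/2 = 8.25 m; q_2 = 0.80 × 1.28 × 8.25 = 8.448 m³/s
w_3 = (18.1 − 12.0)/2 = 3.05 m; q_3 = 0.58 × 1.04 × 3.05 = 1.840 m³/s
w_4 = (20.9 − 16.5)/2 = 2.2 m; q_4 = 0.64 × 1.23 × 2.2 = 1.732 m³/s
w_5 = (22.6 − 18.1)/2 = 2.25 m; q_5 = 0.51 × 0.77 × 2.25 = 0.8836 m³/s
w_6 = (25.1 − 20.9)/2 = 2.1 m; q_6 = 0.48 × 0.50 × 2.1 = 0.5040 m³/s
w_7 = (25.1 − 22.6)/2 = 1.25 m; q_7 = 0.29 × 0.24 × 1.25 = 0.08700 m³/s
Q = Σ qᵢ = 14.07 m³/s
= 14.07 × 1000 = 14070 L/s

14100 L/s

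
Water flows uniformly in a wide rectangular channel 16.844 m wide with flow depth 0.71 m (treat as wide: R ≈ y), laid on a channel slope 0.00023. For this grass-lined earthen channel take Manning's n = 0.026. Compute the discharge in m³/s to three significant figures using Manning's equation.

5.55 m³/s

A = b·y = 16.844 × 0.71 = 11.96 m²
Wide channel: R ≈ y = 0.71 m
Q = (1/n)·A·R^(2/3)·S^(1/2) = (1/0.026) × 11.96 × 0.7100^(2/3) × 0.00023^(1/2) = 5.552 m³/s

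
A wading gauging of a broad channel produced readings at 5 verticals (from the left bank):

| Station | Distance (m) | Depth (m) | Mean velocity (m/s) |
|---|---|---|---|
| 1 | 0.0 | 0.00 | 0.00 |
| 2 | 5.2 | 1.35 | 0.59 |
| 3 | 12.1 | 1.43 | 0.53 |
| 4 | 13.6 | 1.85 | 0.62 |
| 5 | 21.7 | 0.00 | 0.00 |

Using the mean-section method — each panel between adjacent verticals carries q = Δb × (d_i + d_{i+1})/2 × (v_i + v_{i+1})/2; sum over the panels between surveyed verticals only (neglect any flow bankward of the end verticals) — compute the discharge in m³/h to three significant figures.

Panel 1-2: Δb = 5.2 m, d̄ = (0.00+1.35)/2 = 0.675, v̄ = (0.00+0.59)/2 = 0.295 → q = 5.2×0.675×0.295 = 1.035 m³/s
Panel 2-3: Δb = 6.9 m, d̄ = (1.35+1.43)/2 = 1.39, v̄ = (0.59+0.53)/2 = 0.56 → q = 6.9×1.39×0.56 = 5.371 m³/s
Panel 3-4: Δb = 1.5 m, d̄ = (1.43+1.85)/2 = 1.64, v̄ = (0.53+0.62)/2 = 0.575 → q = 1.5×1.64×0.575 = 1.415 m³/s
Panel 4-5: Δb = 8.1 m, d̄ = (1.85+0.00)/2 = 0.925, v̄ = (0.62+0.00)/2 = 0.31 → q = 8.1×0.925×0.31 = 2.323 m³/s
Q = Σ q = 10.14 m³/s
= 10.14 × 3600 = 36520 m³/h

36500 m³/h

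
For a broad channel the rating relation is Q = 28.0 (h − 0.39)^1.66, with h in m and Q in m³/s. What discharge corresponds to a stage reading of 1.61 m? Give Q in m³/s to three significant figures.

39.0 m³/s

Q = 28.0 × (1.61 − 0.39)^1.66 = 28.0 × 1.22^1.66 = 38.95 m³/s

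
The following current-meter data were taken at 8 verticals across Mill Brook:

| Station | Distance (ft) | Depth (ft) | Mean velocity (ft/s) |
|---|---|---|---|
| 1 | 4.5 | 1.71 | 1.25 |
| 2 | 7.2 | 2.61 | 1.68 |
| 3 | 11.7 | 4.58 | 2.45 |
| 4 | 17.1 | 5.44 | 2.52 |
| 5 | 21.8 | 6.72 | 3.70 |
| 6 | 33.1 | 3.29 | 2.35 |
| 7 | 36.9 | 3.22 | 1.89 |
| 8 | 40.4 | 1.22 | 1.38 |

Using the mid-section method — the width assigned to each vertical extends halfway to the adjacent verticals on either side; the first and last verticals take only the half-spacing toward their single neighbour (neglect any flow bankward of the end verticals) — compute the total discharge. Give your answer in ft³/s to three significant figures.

426 ft³/s

w_1 = (7.2 − 4.5)/2 = 1.35 ft; q_1 = 1.25 × 1.71 × 1.35 = 2.886 ft³/s
w_2 = (11.7 − 4.5)/2 = 3.6 ft; q_2 = 1.68 × 2.61 × 3.6 = 15.79 ft³/s
w_3 = (17.1 − 7.2)/2 = 4.95 ft; q_3 = 2.45 × 4.58 × 4.95 = 55.54 ft³/s
w_4 = (21.8 − 11.7)/2 = 5.05 ft; q_4 = 2.52 × 5.44 × 5.05 = 69.23 ft³/s
w_5 = (33.1 − 17.1)/2 = 8 ft; q_5 = 3.70 × 6.72 × 8 = 198.9 ft³/s
w_6 = (36.9 − 21.8)/2 = 7.55 ft; q_6 = 2.35 × 3.29 × 7.55 = 58.37 ft³/s
w_7 = (40.4 − 33.1)/2 = 3.65 ft; q_7 = 1.89 × 3.22 × 3.65 = 22.21 ft³/s
w_8 = (40.4 − 36.9)/2 = 1.75 ft; q_8 = 1.38 × 1.22 × 1.75 = 2.946 ft³/s
Q = Σ qᵢ = 425.9 ft³/s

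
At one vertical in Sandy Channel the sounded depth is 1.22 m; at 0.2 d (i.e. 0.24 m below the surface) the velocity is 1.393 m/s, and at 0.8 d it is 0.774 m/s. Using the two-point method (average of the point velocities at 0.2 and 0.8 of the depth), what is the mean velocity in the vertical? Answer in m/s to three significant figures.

1.08 m/s

v̄ = (1.393 + 0.774) / 2 = 1.084 m/s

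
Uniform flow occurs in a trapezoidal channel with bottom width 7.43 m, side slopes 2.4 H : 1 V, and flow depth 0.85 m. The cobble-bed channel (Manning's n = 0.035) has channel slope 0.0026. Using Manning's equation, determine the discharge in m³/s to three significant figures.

A = (b + z·y)·y = (7.43 + 2.4×0.85)×0.85 = 8.050 m²
P = b + 2y√(1+z²) = 7.43 + 2×0.85×√(1+2.4²) = 11.85 m
R = A/P = 8.050/11.85 = 0.6793 m
Q = (1/n)·A·R^(2/3)·S^(1/2) = (1/0.035) × 8.050 × 0.6793^(2/3) × 0.0026^(1/2) = 9.062 m³/s

9.06 m³/s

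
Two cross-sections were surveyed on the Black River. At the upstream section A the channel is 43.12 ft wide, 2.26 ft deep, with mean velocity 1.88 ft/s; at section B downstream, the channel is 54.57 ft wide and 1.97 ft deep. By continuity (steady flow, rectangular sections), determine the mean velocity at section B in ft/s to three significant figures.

1.70 ft/s

Q = A₁V₁ = (43.12×2.26) × 1.88 = 183.2 ft³/s
A₂ = 54.57 × 1.97 = 107.5 ft²
V₂ = Q/A₂ = 183.2/107.5 = 1.704 ft/s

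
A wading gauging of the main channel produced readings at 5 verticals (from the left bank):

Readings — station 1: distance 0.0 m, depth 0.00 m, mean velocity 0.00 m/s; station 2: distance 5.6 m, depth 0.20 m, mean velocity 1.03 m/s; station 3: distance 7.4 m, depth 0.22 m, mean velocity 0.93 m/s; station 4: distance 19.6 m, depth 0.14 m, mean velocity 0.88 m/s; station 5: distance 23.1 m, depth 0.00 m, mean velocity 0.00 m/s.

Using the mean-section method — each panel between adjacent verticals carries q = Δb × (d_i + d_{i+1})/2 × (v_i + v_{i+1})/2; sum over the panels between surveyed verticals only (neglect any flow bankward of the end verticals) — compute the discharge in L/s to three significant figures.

Panel 1-2: Δb = 5.6 m, d̄ = (0.00+0.20)/2 = 0.1, v̄ = (0.00+1.03)/2 = 0.515 → q = 5.6×0.1×0.515 = 0.2884 m³/s
Panel 2-3: Δb = 1.8 m, d̄ = (0.20+0.22)/2 = 0.21, v̄ = (1.03+0.93)/2 = 0.98 → q = 1.8×0.21×0.98 = 0.3704 m³/s
Panel 3-4: Δb = 12.2 m, d̄ = (0.22+0.14)/2 = 0.18, v̄ = (0.93+0.88)/2 = 0.905 → q = 12.2×0.18×0.905 = 1.987 m³/s
Panel 4-5: Δb = 3.5 m, d̄ = (0.14+0.00)/2 = 0.07, v̄ = (0.88+0.00)/2 = 0.44 → q = 3.5×0.07×0.44 = 0.1078 m³/s
Q = Σ q = 2.754 m³/s
= 2.754 × 1000 = 2754 L/s

2750 L/s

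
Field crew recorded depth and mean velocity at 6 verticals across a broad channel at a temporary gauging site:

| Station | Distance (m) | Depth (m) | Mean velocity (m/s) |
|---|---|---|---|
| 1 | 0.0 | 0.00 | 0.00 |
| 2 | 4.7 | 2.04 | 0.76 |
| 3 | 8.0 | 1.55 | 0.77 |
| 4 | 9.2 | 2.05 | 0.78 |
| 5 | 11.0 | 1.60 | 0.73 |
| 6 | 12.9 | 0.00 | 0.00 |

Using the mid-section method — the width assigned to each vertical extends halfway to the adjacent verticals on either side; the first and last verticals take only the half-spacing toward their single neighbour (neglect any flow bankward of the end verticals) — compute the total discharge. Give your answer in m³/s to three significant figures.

13.4 m³/s

w_2 = (8.0 − 0.0)/2 = 4 m; q_2 = 0.76 × 2.04 × 4 = 6.202 m³/s
w_3 = (9.2 − 4.7)/2 = 2.25 m; q_3 = 0.77 × 1.55 × 2.25 = 2.685 m³/s
w_4 = (11.0 − 8.0)/2 = 1.5 m; q_4 = 0.78 × 2.05 × 1.5 = 2.399 m³/s
w_5 = (12.9 − 9.2)/2 = 1.85 m; q_5 = 0.73 × 1.60 × 1.85 = 2.161 m³/s
Stations 1, 6 contribute zero (depth or velocity is 0).
Q = Σ qᵢ = 13.45 m³/s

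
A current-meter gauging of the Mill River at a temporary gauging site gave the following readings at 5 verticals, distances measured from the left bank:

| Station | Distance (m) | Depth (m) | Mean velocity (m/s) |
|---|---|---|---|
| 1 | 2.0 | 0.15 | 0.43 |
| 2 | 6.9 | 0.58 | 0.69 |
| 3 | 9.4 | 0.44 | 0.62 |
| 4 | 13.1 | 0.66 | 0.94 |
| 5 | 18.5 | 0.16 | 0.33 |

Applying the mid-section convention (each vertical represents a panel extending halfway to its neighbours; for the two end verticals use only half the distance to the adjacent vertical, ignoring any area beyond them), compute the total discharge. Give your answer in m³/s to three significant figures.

w_1 = (6.9 − 2.0)/2 = 2.45 m; q_1 = 0.43 × 0.15 × 2.45 = 0.1580 m³/s
w_2 = (9.4 − 2.0)/2 = 3.7 m; q_2 = 0.69 × 0.58 × 3.7 = 1.481 m³/s
w_3 = (13.1 − 6.9)/2 = 3.1 m; q_3 = 0.62 × 0.44 × 3.1 = 0.8457 m³/s
w_4 = (18.5 − 9.4)/2 = 4.55 m; q_4 = 0.94 × 0.66 × 4.55 = 2.823 m³/s
w_5 = (18.5 − 13.1)/2 = 2.7 m; q_5 = 0.33 × 0.16 × 2.7 = 0.1426 m³/s
Q = Σ qᵢ = 5.450 m³/s

5.45 m³/s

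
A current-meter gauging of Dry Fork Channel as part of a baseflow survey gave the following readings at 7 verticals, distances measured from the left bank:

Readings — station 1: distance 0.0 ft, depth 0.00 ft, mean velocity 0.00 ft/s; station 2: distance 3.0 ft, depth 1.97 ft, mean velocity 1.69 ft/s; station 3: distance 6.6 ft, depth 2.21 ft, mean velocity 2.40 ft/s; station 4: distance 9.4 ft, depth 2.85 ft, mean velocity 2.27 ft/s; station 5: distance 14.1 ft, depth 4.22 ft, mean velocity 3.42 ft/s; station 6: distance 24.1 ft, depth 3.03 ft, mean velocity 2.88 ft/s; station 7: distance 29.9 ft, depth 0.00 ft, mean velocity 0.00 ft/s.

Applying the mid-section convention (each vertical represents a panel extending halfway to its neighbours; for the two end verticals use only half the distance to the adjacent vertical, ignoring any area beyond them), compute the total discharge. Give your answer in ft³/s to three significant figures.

227 ft³/s

w_2 = (6.6 − 0.0)/2 = 3.3 ft; q_2 = 1.69 × 1.97 × 3.3 = 10.99 ft³/s
w_3 = (9.4 − 3.0)/2 = 3.2 ft; q_3 = 2.40 × 2.21 × 3.2 = 16.97 ft³/s
w_4 = (14.1 − 6.6)/2 = 3.75 ft; q_4 = 2.27 × 2.85 × 3.75 = 24.26 ft³/s
w_5 = (24.1 − 9.4)/2 = 7.35 ft; q_5 = 3.42 × 4.22 × 7.35 = 106.1 ft³/s
w_6 = (29.9 − 14.1)/2 = 7.9 ft; q_6 = 2.88 × 3.03 × 7.9 = 68.94 ft³/s
Stations 1, 7 contribute zero (depth or velocity is 0).
Q = Σ qᵢ = 227.2 ft³/s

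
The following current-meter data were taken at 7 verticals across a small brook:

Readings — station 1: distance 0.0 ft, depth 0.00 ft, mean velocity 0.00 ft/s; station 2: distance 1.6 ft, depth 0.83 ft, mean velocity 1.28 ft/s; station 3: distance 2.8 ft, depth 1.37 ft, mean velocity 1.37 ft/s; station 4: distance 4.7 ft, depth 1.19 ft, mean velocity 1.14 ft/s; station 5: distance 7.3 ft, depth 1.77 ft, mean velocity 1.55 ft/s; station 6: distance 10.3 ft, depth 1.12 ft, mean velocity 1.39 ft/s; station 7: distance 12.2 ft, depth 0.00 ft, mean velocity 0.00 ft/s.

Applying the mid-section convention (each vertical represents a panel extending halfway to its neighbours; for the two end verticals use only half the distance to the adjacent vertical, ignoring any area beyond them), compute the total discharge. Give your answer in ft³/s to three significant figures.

18.9 ft³/s

w_2 = (2.8 − 0.0)/2 = 1.4 ft; q_2 = 1.28 × 0.83 × 1.4 = 1.487 ft³/s
w_3 = (4.7 − 1.6)/2 = 1.55 ft; q_3 = 1.37 × 1.37 × 1.55 = 2.909 ft³/s
w_4 = (7.3 − 2.8)/2 = 2.25 ft; q_4 = 1.14 × 1.19 × 2.25 = 3.052 ft³/s
w_5 = (10.3 − 4.7)/2 = 2.8 ft; q_5 = 1.55 × 1.77 × 2.8 = 7.682 ft³/s
w_6 = (12.2 − 7.3)/2 = 2.45 ft; q_6 = 1.39 × 1.12 × 2.45 = 3.814 ft³/s
Stations 1, 7 contribute zero (depth or velocity is 0).
Q = Σ qᵢ = 18.94 ft³/s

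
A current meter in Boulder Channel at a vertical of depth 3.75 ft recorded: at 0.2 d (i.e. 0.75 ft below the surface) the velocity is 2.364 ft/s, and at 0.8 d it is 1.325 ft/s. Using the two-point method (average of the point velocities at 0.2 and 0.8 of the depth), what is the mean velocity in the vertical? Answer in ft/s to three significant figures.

1.84 ft/s

v̄ = (2.364 + 1.325) / 2 = 1.845 ft/s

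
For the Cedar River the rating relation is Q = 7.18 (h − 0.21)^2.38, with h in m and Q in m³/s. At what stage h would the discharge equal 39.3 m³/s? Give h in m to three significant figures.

2.25 m

h − h₀ = (Q/C)^(1/b) = (39.3/7.18)^(1/2.38) = 2.043 m
h = 0.21 + 2.043 = 2.253 m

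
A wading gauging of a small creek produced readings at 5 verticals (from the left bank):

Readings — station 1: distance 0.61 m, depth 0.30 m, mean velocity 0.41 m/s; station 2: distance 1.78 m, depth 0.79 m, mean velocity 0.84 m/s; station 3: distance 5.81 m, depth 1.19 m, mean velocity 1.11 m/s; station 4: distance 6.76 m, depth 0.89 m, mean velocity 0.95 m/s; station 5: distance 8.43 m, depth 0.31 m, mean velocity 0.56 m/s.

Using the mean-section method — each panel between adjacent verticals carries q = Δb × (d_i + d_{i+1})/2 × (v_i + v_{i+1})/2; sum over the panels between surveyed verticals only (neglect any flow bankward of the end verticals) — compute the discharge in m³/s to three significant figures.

Panel 1-2: Δb = 1.17 m, d̄ = (0.30+0.79)/2 = 0.545, v̄ = (0.41+0.84)/2 = 0.625 → q = 1.17×0.545×0.625 = 0.3985 m³/s
Panel 2-3: Δb = 4.03 m, d̄ = (0.79+1.19)/2 = 0.99, v̄ = (0.84+1.11)/2 = 0.975 → q = 4.03×0.99×0.975 = 3.890 m³/s
Panel 3-4: Δb = 0.95 m, d̄ = (1.19+0.89)/2 = 1.04, v̄ = (1.11+0.95)/2 = 1.03 → q = 0.95×1.04×1.03 = 1.018 m³/s
Panel 4-5: Δb = 1.67 m, d̄ = (0.89+0.31)/2 = 0.6, v̄ = (0.95+0.56)/2 = 0.755 → q = 1.67×0.6×0.755 = 0.7565 m³/s
Q = Σ q = 6.063 m³/s

6.06 m³/s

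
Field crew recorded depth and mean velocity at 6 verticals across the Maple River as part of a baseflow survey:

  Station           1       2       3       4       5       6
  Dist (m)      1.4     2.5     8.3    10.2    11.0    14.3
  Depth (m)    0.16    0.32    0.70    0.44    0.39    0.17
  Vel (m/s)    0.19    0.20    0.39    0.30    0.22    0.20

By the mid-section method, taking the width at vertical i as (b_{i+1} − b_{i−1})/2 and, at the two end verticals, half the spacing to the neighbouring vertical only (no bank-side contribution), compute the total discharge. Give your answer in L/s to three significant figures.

w_1 = (2.5 − 1.4)/2 = 0.55 m; q_1 = 0.19 × 0.16 × 0.55 = 0.01672 m³/s
w_2 = (8.3 − 1.4)/2 = 3.45 m; q_2 = 0.20 × 0.32 × 3.45 = 0.2208 m³/s
w_3 = (10.2 − 2.5)/2 = 3.85 m; q_3 = 0.39 × 0.70 × 3.85 = 1.051 m³/s
w_4 = (11.0 − 8.3)/2 = 1.35 m; q_4 = 0.30 × 0.44 × 1.35 = 0.1782 m³/s
w_5 = (14.3 − 10.2)/2 = 2.05 m; q_5 = 0.22 × 0.39 × 2.05 = 0.1759 m³/s
w_6 = (14.3 − 11.0)/2 = 1.65 m; q_6 = 0.20 × 0.17 × 1.65 = 0.05610 m³/s
Q = Σ qᵢ = 1.699 m³/s
= 1.699 × 1000 = 1699 L/s

1700 L/s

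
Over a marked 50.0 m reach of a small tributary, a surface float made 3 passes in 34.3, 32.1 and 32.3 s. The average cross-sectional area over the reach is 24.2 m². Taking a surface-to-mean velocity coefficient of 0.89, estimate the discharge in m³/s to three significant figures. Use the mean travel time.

t̄ = (34.3 + 32.1 + 32.3) / 3 = 32.9 s
v_surface = L / t̄ = 50.0 / 32.9 = 1.520 m/s
v_mean = 0.89 × 1.520 = 1.353 m/s
Q = A × v_mean = 24.2 × 1.353 = 32.73 m³/s

32.7 m³/s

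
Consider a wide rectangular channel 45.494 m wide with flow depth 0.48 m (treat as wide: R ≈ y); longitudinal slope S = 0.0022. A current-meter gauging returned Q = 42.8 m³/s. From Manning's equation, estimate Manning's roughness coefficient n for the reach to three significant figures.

A = b·y = 45.494 × 0.48 = 21.84 m²
Wide channel: R ≈ y = 0.48 m
n = (1/Q)·A·R^(2/3)·S^(1/2) = (1/42.8) × 21.84 × 0.6130 × 0.04690 = 0.01467

0.0147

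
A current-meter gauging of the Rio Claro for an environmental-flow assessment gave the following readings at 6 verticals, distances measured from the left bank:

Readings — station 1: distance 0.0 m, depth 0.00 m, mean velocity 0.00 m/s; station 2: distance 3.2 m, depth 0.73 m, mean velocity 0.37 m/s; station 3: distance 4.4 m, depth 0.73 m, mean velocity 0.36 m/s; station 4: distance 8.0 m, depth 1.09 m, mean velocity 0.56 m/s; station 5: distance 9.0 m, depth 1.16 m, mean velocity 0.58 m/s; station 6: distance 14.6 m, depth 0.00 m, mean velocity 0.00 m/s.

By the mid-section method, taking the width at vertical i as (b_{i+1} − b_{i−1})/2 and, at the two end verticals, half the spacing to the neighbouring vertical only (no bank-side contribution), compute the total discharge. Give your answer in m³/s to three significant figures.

w_2 = (4.4 − 0.0)/2 = 2.2 m; q_2 = 0.37 × 0.73 × 2.2 = 0.5942 m³/s
w_3 = (8.0 − 3.2)/2 = 2.4 m; q_3 = 0.36 × 0.73 × 2.4 = 0.6307 m³/s
w_4 = (9.0 − 4.4)/2 = 2.3 m; q_4 = 0.56 × 1.09 × 2.3 = 1.404 m³/s
w_5 = (14.6 − 8.0)/2 = 3.3 m; q_5 = 0.58 × 1.16 × 3.3 = 2.220 m³/s
Stations 1, 6 contribute zero (depth or velocity is 0).
Q = Σ qᵢ = 4.849 m³/s

4.85 m³/s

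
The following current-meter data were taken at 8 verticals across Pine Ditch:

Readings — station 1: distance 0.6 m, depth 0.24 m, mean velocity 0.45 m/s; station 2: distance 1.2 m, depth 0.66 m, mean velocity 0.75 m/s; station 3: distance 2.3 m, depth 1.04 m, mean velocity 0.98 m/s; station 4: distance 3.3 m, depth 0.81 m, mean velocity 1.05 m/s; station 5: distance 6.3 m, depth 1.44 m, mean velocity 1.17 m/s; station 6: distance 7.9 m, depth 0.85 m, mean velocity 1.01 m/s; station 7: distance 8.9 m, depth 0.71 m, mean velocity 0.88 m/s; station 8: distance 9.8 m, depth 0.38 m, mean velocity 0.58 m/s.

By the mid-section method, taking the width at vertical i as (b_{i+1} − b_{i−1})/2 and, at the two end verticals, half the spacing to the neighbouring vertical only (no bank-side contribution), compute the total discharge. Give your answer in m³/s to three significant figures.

8.91 m³/s

w_1 = (1.2 − 0.6)/2 = 0.3 m; q_1 = 0.45 × 0.24 × 0.3 = 0.03240 m³/s
w_2 = (2.3 − 0.6)/2 = 0.85 m; q_2 = 0.75 × 0.66 × 0.85 = 0.4208 m³/s
w_3 = (3.3 − 1.2)/2 = 1.05 m; q_3 = 0.98 × 1.04 × 1.05 = 1.070 m³/s
w_4 = (6.3 − 2.3)/2 = 2 m; q_4 = 1.05 × 0.81 × 2 = 1.701 m³/s
w_5 = (7.9 − 3.3)/2 = 2.3 m; q_5 = 1.17 × 1.44 × 2.3 = 3.875 m³/s
w_6 = (8.9 − 6.3)/2 = 1.3 m; q_6 = 1.01 × 0.85 × 1.3 = 1.116 m³/s
w_7 = (9.8 − 7.9)/2 = 0.95 m; q_7 = 0.88 × 0.71 × 0.95 = 0.5936 m³/s
w_8 = (9.8 − 8.9)/2 = 0.45 m; q_8 = 0.58 × 0.38 × 0.45 = 0.09918 m³/s
Q = Σ qᵢ = 8.908 m³/s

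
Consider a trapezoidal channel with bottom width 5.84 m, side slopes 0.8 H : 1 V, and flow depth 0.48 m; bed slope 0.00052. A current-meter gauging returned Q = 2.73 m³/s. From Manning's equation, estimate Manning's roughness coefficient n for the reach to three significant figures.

0.0141

A = (b + z·y)·y = (5.84 + 0.8×0.48)×0.48 = 2.988 m²
P = b + 2y√(1+z²) = 5.84 + 2×0.48×√(1+0.8²) = 7.069 m
R = A/P = 2.988/7.069 = 0.4226 m
n = (1/Q)·A·R^(2/3)·S^(1/2) = (1/2.73) × 2.988 × 0.5631 × 0.02280 = 0.01405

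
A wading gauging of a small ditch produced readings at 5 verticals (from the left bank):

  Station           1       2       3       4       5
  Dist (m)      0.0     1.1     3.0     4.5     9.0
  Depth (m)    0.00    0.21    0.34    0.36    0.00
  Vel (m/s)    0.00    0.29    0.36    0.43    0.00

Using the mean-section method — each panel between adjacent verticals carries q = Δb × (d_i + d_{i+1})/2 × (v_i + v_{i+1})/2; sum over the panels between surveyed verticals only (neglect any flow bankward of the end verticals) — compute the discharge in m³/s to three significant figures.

0.568 m³/s

Panel 1-2: Δb = 1.1 m, d̄ = (0.00+0.21)/2 = 0.105, v̄ = (0.00+0.29)/2 = 0.145 → q = 1.1×0.105×0.145 = 0.01675 m³/s
Panel 2-3: Δb = 1.9 m, d̄ = (0.21+0.34)/2 = 0.275, v̄ = (0.29+0.36)/2 = 0.325 → q = 1.9×0.275×0.325 = 0.1698 m³/s
Panel 3-4: Δb = 1.5 m, d̄ = (0.34+0.36)/2 = 0.35, v̄ = (0.36+0.43)/2 = 0.395 → q = 1.5×0.35×0.395 = 0.2074 m³/s
Panel 4-5: Δb = 4.5 m, d̄ = (0.36+0.00)/2 = 0.18, v̄ = (0.43+0.00)/2 = 0.215 → q = 4.5×0.18×0.215 = 0.1742 m³/s
Q = Σ q = 0.5681 m³/s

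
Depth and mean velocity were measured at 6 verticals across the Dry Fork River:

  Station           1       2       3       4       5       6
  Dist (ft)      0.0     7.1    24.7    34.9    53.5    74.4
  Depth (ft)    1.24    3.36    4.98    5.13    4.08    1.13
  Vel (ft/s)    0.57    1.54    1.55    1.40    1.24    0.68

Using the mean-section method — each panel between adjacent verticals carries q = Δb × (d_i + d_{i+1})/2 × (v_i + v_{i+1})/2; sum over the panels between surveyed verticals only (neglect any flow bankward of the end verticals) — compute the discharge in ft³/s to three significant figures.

372 ft³/s

Panel 1-2: Δb = 7.1 ft, d̄ = (1.24+3.36)/2 = 2.3, v̄ = (0.57+1.54)/2 = 1.055 → q = 7.1×2.3×1.055 = 17.23 ft³/s
Panel 2-3: Δb = 17.6 ft, d̄ = (3.36+4.98)/2 = 4.17, v̄ = (1.54+1.55)/2 = 1.545 → q = 17.6×4.17×1.545 = 113.4 ft³/s
Panel 3-4: Δb = 10.2 ft, d̄ = (4.98+5.13)/2 = 5.055, v̄ = (1.55+1.40)/2 = 1.475 → q = 10.2×5.055×1.475 = 76.05 ft³/s
Panel 4-5: Δb = 18.6 ft, d̄ = (5.13+4.08)/2 = 4.605, v̄ = (1.40+1.24)/2 = 1.32 → q = 18.6×4.605×1.32 = 113.1 ft³/s
Panel 5-6: Δb = 20.9 ft, d̄ = (4.08+1.13)/2 = 2.605, v̄ = (1.24+0.68)/2 = 0.96 → q = 20.9×2.605×0.96 = 52.27 ft³/s
Q = Σ q = 372.0 ft³/s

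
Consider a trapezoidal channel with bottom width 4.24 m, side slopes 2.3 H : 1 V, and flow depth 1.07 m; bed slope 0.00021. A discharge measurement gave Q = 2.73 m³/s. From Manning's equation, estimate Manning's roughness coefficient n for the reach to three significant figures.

0.0313

A = (b + z·y)·y = (4.24 + 2.3×1.07)×1.07 = 7.170 m²
P = b + 2y√(1+z²) = 4.24 + 2×1.07×√(1+2.3²) = 9.607 m
R = A/P = 7.170/9.607 = 0.7463 m
n = (1/Q)·A·R^(2/3)·S^(1/2) = (1/2.73) × 7.170 × 0.8228 × 0.01449 = 0.03132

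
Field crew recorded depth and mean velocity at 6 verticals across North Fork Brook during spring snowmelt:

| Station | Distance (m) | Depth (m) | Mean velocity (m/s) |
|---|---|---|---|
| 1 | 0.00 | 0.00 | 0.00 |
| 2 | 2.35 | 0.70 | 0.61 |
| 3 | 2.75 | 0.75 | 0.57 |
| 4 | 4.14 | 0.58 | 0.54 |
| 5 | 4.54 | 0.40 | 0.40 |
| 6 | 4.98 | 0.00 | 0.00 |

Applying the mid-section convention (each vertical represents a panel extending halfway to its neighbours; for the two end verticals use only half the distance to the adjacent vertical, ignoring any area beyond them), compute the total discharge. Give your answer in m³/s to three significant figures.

1.32 m³/s

w_2 = (2.75 − 0.00)/2 = 1.375 m; q_2 = 0.61 × 0.70 × 1.375 = 0.5871 m³/s
w_3 = (4.14 − 2.35)/2 = 0.895 m; q_3 = 0.57 × 0.75 × 0.895 = 0.3826 m³/s
w_4 = (4.54 − 2.75)/2 = 0.895 m; q_4 = 0.54 × 0.58 × 0.895 = 0.2803 m³/s
w_5 = (4.98 − 4.14)/2 = 0.42 m; q_5 = 0.40 × 0.40 × 0.42 = 0.06720 m³/s
Stations 1, 6 contribute zero (depth or velocity is 0).
Q = Σ qᵢ = 1.317 m³/s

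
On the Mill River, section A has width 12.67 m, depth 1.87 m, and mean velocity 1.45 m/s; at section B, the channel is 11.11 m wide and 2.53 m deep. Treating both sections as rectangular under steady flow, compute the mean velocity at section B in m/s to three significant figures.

1.22 m/s

Q = A₁V₁ = (12.67×1.87) × 1.45 = 34.35 m³/s
A₂ = 11.11 × 2.53 = 28.11 m²
V₂ = Q/A₂ = 34.35/28.11 = 1.222 m/s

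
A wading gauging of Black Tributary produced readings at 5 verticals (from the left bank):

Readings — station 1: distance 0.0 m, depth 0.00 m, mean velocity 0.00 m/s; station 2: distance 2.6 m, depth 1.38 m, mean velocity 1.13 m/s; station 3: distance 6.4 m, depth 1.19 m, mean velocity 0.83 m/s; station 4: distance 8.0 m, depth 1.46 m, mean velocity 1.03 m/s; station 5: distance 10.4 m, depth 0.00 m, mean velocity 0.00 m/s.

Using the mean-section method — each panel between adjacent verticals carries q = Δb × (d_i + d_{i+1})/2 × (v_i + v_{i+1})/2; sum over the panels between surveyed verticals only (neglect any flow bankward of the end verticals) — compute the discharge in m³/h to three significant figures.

Panel 1-2: Δb = 2.6 m, d̄ = (0.00+1.38)/2 = 0.69, v̄ = (0.00+1.13)/2 = 0.565 → q = 2.6×0.69×0.565 = 1.014 m³/s
Panel 2-3: Δb = 3.8 m, d̄ = (1.38+1.19)/2 = 1.285, v̄ = (1.13+0.83)/2 = 0.98 → q = 3.8×1.285×0.98 = 4.785 m³/s
Panel 3-4: Δb = 1.6 m, d̄ = (1.19+1.46)/2 = 1.325, v̄ = (0.83+1.03)/2 = 0.93 → q = 1.6×1.325×0.93 = 1.972 m³/s
Panel 4-5: Δb = 2.4 m, d̄ = (1.46+0.00)/2 = 0.73, v̄ = (1.03+0.00)/2 = 0.515 → q = 2.4×0.73×0.515 = 0.9023 m³/s
Q = Σ q = 8.673 m³/s
= 8.673 × 3600 = 31220 m³/h

31200 m³/h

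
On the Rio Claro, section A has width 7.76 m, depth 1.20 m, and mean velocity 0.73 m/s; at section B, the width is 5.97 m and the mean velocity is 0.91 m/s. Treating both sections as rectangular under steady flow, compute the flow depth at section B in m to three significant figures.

Q = A₁V₁ = (7.76×1.20) × 0.73 = 6.798 m³/s
d₂ = Q/(b₂ V₂) = 6.798/(5.97×0.91) = 1.251 m

1.25 m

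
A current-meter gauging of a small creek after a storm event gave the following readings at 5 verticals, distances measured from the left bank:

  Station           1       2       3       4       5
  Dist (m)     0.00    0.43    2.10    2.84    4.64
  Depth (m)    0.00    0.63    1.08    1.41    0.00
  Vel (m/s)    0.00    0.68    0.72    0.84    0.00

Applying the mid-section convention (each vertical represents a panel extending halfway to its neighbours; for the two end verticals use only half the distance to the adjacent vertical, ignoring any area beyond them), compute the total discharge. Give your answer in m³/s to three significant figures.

2.89 m³/s

w_2 = (2.10 − 0.00)/2 = 1.05 m; q_2 = 0.68 × 0.63 × 1.05 = 0.4498 m³/s
w_3 = (2.84 − 0.43)/2 = 1.205 m; q_3 = 0.72 × 1.08 × 1.205 = 0.9370 m³/s
w_4 = (4.64 − 2.10)/2 = 1.27 m; q_4 = 0.84 × 1.41 × 1.27 = 1.504 m³/s
Stations 1, 5 contribute zero (depth or velocity is 0).
Q = Σ qᵢ = 2.891 m³/s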